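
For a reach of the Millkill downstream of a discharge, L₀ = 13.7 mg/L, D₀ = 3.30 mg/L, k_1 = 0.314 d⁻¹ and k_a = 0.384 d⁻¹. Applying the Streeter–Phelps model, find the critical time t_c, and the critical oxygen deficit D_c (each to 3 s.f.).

t_c ≈ 2.09 d; D_c ≈ 5.82 mg/L

With k_a/k_1 = 1.223 and 1 − D₀(k_a−k_1)/(k_1 L₀) = 0.9463,
t_c = ln(1.223 × 0.9463) / (0.384 − 0.314) = ln(1.157) / 0.07000 = 0.1461/0.07000 = 2.087 d.
D_c = (k_1/k_a) L₀ e^(−k_1 t_c) = (0.314/0.384) × 13.7 × e^(−0.314×2.087) = 0.8177 × 13.7 × 0.5194 = 5.818 mg/L.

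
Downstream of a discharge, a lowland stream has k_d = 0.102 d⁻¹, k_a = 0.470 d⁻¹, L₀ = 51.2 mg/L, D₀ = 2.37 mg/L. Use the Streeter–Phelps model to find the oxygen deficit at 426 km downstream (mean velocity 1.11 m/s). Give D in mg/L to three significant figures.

D ≈ 7.56 mg/L

Travel time t = x/v = 426 km / (1.11 m/s) = 426000 m / 1.11 m/s = 383800 s = 4.442 d.
k_d L₀/(k_a−k_d) = 0.102×51.2/(0.470−0.102) = 5.222/0.3680 = 14.19 mg/L.
e^(−k_d t) = e^(−0.102×4.442) = 0.6357; e^(−k_a t) = e^(−0.470×4.442) = 0.1240.
D = 14.19 × (0.6357 − 0.1240) + 2.37 × 0.1240 = 7.262 + 0.2938 = 7.555 mg/L.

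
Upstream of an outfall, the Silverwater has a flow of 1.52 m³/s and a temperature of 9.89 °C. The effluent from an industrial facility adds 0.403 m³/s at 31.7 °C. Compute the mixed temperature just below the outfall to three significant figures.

14.5 °C

Flow-weighted mixing: C = (Q_r C_r + Q_w C_w)/(Q_r + Q_w)
= (1.52×9.89 + 0.403×31.7)/(1.52 + 0.403) = 27.81/1.923 = 14.46 °C.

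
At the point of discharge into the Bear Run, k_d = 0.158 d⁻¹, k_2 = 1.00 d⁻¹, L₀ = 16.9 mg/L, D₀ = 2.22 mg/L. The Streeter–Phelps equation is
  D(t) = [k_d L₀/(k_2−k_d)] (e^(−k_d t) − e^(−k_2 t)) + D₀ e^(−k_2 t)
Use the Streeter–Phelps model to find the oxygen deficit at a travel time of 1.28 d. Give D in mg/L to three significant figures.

k_d L₀/(k_2−k_d) = 0.158×16.9/(1.00−0.158) = 2.670/0.8420 = 3.171 mg/L.
e^(−k_d t) = e^(−0.158×1.280) = 0.8169; e^(−k_2 t) = e^(−1.00×1.280) = 0.2780.
D = 3.171 × (0.8169 − 0.2780) + 2.22 × 0.2780 = 1.709 + 0.6172 = 2.326 mg/L.

D ≈ 2.33 mg/L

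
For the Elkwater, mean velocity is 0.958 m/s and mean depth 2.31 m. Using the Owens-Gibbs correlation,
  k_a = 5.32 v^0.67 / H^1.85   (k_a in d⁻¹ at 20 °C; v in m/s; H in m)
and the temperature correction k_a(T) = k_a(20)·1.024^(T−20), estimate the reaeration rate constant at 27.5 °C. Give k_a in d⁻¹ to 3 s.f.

k_a ≈ 1.31 d⁻¹

k_a(20) = 5.32 × 0.958^0.67 / 2.31^1.85 = 5.32 × 0.9717 / 4.706 = 1.098 d⁻¹.
k_a(27.5) = 1.098 × 1.024^(27.5−20) = 1.098 × 1.195 = 1.312 d⁻¹.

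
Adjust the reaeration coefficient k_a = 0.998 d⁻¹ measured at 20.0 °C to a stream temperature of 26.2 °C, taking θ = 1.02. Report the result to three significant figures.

k_a(T₂) = k_a(T₁) · θ^(T₂−T₁) = 0.998 × 1.02^(26.2−20.0)
= 0.998 × 1.02^6.20 = 0.998 × 1.131 = 1.128 d⁻¹.

k_a ≈ 1.13 d⁻¹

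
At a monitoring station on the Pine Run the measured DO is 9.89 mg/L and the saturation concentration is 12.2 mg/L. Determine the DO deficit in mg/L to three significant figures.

D ≈ 2.31 mg/L

D = C_s − C = 12.2 − 9.89 = 2.31 mg/L.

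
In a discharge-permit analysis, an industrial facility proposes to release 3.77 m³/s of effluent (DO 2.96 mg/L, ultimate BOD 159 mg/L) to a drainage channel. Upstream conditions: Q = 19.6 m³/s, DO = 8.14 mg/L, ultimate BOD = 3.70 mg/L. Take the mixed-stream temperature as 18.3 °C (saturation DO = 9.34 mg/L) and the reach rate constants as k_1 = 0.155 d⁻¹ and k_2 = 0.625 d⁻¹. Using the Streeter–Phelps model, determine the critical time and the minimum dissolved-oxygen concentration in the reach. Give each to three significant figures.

Mixed DO = (19.6×8.14 + 3.77×2.96)/(19.6+3.77) = 170.7/23.37 = 7.304 mg/L.
Mixed L₀ = (19.6×3.70 + 3.77×159)/(23.37) = 671.9/23.37 = 28.75 mg/L.
Initial deficit D₀ = C_s − DO₀ = 9.34 − 7.304 = 2.036 mg/L.
t_c = (1/0.4700) ln[(0.625/0.155)(1 − 2.036×0.4700/(0.155×28.75))] = 2.128 × ln(3.167) = 2.452 d.
D_c = (0.155/0.625) × 28.75 × e^(−0.155×2.452) = 0.2480 × 28.75 × 0.6838 = 4.876 mg/L.
Minimum DO = 9.34 − 4.876 = 4.464 mg/L.

t_c ≈ 2.45 d; minimum DO ≈ 4.46 mg/L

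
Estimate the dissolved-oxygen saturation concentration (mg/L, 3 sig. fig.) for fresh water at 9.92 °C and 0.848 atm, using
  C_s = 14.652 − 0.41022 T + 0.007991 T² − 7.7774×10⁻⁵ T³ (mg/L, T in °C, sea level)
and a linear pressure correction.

At sea level: C_s = 14.652 − 0.41022×9.92 + 0.007991×9.92² − 7.7774×10⁻⁵×9.92³ = 11.29 mg/L.
Pressure correction: C_s' = 11.29 × 0.848 = 9.577 mg/L.

C_s ≈ 9.58 mg/L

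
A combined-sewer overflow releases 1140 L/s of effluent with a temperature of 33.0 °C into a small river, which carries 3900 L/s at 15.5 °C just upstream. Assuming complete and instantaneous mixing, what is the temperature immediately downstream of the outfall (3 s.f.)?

Flow-weighted mixing: C = (Q_r C_r + Q_w C_w)/(Q_r + Q_w)
= (3900×15.5 + 1140×33.0)/(3900 + 1140) = 98070/5040 = 19.46 °C.

19.5 °C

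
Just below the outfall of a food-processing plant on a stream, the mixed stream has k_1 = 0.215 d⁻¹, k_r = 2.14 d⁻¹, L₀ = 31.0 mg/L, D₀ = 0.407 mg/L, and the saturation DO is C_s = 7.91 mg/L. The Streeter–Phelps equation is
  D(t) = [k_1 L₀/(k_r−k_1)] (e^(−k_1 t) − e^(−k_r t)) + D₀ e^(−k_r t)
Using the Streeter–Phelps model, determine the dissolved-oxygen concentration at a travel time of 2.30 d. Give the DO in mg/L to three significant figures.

k_1 L₀/(k_r−k_1) = 0.215×31.0/(2.14−0.215) = 6.665/1.925 = 3.462 mg/L.
e^(−k_1 t) = e^(−0.215×2.300) = 0.6099; e^(−k_r t) = e^(−2.14×2.300) = 0.007285.
D = 3.462 × (0.6099 − 0.007285) + 0.407 × 0.007285 = 2.086 + 0.002965 = 2.089 mg/L.
DO = C_s − D = 7.91 − 2.089 = 5.821 mg/L.

DO ≈ 5.82 mg/L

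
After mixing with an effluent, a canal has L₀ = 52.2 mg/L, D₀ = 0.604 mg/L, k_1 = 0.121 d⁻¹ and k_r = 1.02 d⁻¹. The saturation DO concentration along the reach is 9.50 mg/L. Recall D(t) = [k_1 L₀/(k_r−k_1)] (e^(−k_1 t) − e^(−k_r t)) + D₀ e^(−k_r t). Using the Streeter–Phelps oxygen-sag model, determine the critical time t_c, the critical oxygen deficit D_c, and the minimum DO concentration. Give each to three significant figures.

t_c = [1/(k_r−k_1)] ln[(k_r/k_1)(1 − D₀(k_r−k_1)/(k_1 L₀))]
= [1/(1.02−0.121)] ln[(1.02/0.121)(1 − 0.604×0.8990/(0.121×52.2))]
= (1/0.8990) ln[8.430 × 0.9140] = 1.112 × ln(7.705) = 1.112 × 2.042 = 2.271 d.
L(t_c) = L₀ e^(−k_1 t_c) = 52.2 × 0.7597 = 39.66 mg/L, and at the critical point k_r D_c = k_1 L, so D_c = (0.121/1.02) × 39.66 = 4.704 mg/L.
Minimum DO = C_s − D_c = 9.50 − 4.704 = 4.796 mg/L.

t_c ≈ 2.27 d; D_c ≈ 4.70 mg/L; min DO ≈ 4.80 mg/L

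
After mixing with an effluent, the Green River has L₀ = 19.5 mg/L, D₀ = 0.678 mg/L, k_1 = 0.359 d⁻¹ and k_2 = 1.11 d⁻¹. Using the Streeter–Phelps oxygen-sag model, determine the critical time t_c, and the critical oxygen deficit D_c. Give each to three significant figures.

At the critical point dD/dt = 0, so k_1 L₀ e^(−k_1 t) = k_2 D. Substituting D(t) from the Streeter–Phelps equation and solving for t gives
t_c = ln[(k_2/k_1)(1 − D₀(k_2−k_1)/(k_1 L₀))] / (k_2−k_1).
Here k_2−k_1 = 0.7510 d⁻¹ and 1 − D₀(k_2−k_1)/(k_1 L₀) = 1 − 0.678×0.7510/(0.359×19.5) = 0.9273, so
t_c = ln(3.092 × 0.9273) / 0.7510 = 1.053 / 0.7510 = 1.403 d.
D_c = (k_1/k_2) L₀ e^(−k_1 t_c) = (0.359/1.11) × 19.5 × e^(−0.359×1.403) = 0.3234 × 19.5 × 0.6044 = 3.812 mg/L.

t_c ≈ 1.40 d; D_c ≈ 3.81 mg/L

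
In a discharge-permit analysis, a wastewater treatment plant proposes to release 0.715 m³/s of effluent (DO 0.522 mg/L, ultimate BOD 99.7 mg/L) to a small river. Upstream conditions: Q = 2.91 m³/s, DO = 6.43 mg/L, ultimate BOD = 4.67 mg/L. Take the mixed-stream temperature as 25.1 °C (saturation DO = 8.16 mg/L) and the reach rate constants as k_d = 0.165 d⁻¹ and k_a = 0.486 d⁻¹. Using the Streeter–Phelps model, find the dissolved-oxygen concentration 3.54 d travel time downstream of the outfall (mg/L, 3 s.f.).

Mixed DO = (2.91×6.43 + 0.715×0.522)/(2.91+0.715) = 19.08/3.625 = 5.265 mg/L.
Mixed L₀ = (2.91×4.67 + 0.715×99.7)/(3.625) = 84.88/3.625 = 23.41 mg/L.
Initial deficit D₀ = C_s − DO₀ = 8.16 − 5.265 = 2.895 mg/L.
D(3.54) = [0.165×23.41/(0.486−0.165)](e^(−0.165×3.54) − e^(−0.486×3.54)) + 2.895 e^(−0.486×3.54)
= 12.04 × (0.5576 − 0.1790) + 2.895 × 0.1790 = 5.075 mg/L.
DO = 8.16 − 5.075 = 3.085 mg/L.

DO ≈ 3.09 mg/L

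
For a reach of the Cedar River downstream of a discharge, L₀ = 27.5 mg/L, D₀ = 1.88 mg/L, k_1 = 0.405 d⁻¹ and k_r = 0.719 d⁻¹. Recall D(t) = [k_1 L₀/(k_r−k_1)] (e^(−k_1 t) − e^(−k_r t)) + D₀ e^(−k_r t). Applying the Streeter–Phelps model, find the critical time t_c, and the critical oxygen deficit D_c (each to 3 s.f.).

t_c ≈ 1.65 d; D_c ≈ 7.93 mg/L

t_c = [1/(k_r−k_1)] ln[(k_r/k_1)(1 − D₀(k_r−k_1)/(k_1 L₀))]
= [1/(0.719−0.405)] ln[(0.719/0.405)(1 − 1.88×0.3140/(0.405×27.5))]
= (1/0.3140) ln[1.775 × 0.9470] = 3.185 × ln(1.681) = 3.185 × 0.5195 = 1.655 d.
L(t_c) = L₀ e^(−k_1 t_c) = 27.5 × 0.5117 = 14.07 mg/L, and at the critical point k_r D_c = k_1 L, so D_c = (0.405/0.719) × 14.07 = 7.926 mg/L.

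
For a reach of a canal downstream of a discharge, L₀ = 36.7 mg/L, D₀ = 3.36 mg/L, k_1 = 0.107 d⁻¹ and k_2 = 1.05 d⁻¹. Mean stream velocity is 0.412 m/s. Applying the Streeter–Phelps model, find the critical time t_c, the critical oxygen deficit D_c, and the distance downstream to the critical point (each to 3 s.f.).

t_c ≈ 0.678 d; D_c ≈ 3.48 mg/L; x_c ≈ 24.1 km

At the critical point dD/dt = 0, so k_1 L₀ e^(−k_1 t) = k_2 D. Substituting D(t) from the Streeter–Phelps equation and solving for t gives
t_c = ln[(k_2/k_1)(1 − D₀(k_2−k_1)/(k_1 L₀))] / (k_2−k_1).
Here k_2−k_1 = 0.9430 d⁻¹ and 1 − D₀(k_2−k_1)/(k_1 L₀) = 1 − 3.36×0.9430/(0.107×36.7) = 0.1931, so
t_c = ln(9.813 × 0.1931) / 0.9430 = 0.6393 / 0.9430 = 0.6780 d.
L(t_c) = L₀ e^(−k_1 t_c) = 36.7 × 0.9300 = 34.13 mg/L, and at the critical point k_2 D_c = k_1 L, so D_c = (0.107/1.05) × 34.13 = 3.478 mg/L.
x_c = v t_c = 0.412 m/s × 0.6780 d × 86400 s/d = 24130 m ≈ 24.1 km.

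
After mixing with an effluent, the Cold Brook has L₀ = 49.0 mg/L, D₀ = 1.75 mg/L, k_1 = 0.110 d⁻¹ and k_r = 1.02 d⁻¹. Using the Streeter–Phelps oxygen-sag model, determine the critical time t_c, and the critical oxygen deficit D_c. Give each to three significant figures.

t_c ≈ 2.06 d; D_c ≈ 4.21 mg/L

t_c = [1/(k_r−k_1)] ln[(k_r/k_1)(1 − D₀(k_r−k_1)/(k_1 L₀))]
= [1/(1.02−0.110)] ln[(1.02/0.110)(1 − 1.75×0.9100/(0.110×49.0))]
= (1/0.9100) ln[9.273 × 0.7045] = 1.099 × ln(6.533) = 1.099 × 1.877 = 2.063 d.
L(t_c) = L₀ e^(−k_1 t_c) = 49.0 × 0.7970 = 39.05 mg/L, and at the critical point k_r D_c = k_1 L, so D_c = (0.110/1.02) × 39.05 = 4.212 mg/L.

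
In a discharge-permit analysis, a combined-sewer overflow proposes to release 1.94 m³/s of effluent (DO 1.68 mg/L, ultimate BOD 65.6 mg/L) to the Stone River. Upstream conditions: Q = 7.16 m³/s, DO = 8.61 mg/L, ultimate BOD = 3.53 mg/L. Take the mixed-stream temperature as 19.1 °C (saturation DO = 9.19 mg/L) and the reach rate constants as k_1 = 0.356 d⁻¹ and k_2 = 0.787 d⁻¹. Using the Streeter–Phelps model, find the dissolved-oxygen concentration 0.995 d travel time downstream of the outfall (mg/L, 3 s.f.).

DO ≈ 4.86 mg/L

Mixed DO = (7.16×8.61 + 1.94×1.68)/(7.16+1.94) = 64.91/9.100 = 7.133 mg/L.
Mixed L₀ = (7.16×3.53 + 1.94×65.6)/(9.100) = 152.5/9.100 = 16.76 mg/L.
Initial deficit D₀ = C_s − DO₀ = 9.19 − 7.133 = 2.057 mg/L.
D(0.995) = [0.356×16.76/(0.787−0.356)](e^(−0.356×0.995) − e^(−0.787×0.995)) + 2.057 e^(−0.787×0.995)
= 13.85 × (0.7017 − 0.4570) + 2.057 × 0.4570 = 4.328 mg/L.
DO = 9.19 − 4.328 = 4.862 mg/L.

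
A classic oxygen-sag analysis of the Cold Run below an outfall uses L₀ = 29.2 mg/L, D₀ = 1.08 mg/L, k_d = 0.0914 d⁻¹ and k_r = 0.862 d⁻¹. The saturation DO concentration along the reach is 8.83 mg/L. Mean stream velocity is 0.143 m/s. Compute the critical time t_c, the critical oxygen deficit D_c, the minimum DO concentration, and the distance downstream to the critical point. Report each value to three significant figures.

With k_r/k_d = 9.431 and 1 − D₀(k_r−k_d)/(k_d L₀) = 0.6882,
t_c = ln(9.431 × 0.6882) / (0.862 − 0.0914) = ln(6.490) / 0.7706 = 1.870/0.7706 = 2.427 d.
L(t_c) = L₀ e^(−k_d t_c) = 29.2 × 0.8010 = 23.39 mg/L, and at the critical point k_r D_c = k_d L, so D_c = (0.0914/0.862) × 23.39 = 2.480 mg/L.
Minimum DO = C_s − D_c = 8.83 − 2.480 = 6.350 mg/L.
x_c = v t_c = 0.143 m/s × 2.427 d × 86400 s/d = 29990 m ≈ 30.0 km.

t_c ≈ 2.43 d; D_c ≈ 2.48 mg/L; min DO ≈ 6.35 mg/L; x_c ≈ 30.0 km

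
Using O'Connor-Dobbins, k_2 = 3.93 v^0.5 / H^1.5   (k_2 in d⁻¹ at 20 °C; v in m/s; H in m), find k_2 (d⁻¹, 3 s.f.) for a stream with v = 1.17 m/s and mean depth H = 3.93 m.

k_2 ≈ 0.546 d⁻¹

k_2 = 3.93 × 1.17^0.5 / 3.93^1.5 = 3.93 × 1.082 / 7.791 = 0.5456 d⁻¹.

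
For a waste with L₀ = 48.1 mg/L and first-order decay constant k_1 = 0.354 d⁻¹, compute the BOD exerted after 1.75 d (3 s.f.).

y_t = L₀(1 − e^(−k_1 t)) = 48.1 × (1 − e^(−0.354×1.75))
= 48.1 × (1 − 0.5382) = 48.1 × 0.4618 = 22.21 mg/L.

y ≈ 22.2 mg/L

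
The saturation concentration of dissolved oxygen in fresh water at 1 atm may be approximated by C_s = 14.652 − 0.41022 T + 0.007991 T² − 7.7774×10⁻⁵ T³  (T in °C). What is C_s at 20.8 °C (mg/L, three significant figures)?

C_s = 14.652 − 0.41022×20.8 + 0.007991×20.8² − 7.7774×10⁻⁵×20.8³ = 8.877 mg/L.

C_s ≈ 8.88 mg/L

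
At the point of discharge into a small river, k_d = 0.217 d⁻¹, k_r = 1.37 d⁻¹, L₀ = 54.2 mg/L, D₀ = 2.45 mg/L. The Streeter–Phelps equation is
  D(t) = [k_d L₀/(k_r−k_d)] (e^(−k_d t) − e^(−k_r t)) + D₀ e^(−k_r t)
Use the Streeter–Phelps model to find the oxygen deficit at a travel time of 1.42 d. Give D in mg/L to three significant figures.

k_d L₀/(k_r−k_d) = 0.217×54.2/(1.37−0.217) = 11.76/1.153 = 10.20 mg/L.
e^(−k_d t) = e^(−0.217×1.420) = 0.7348; e^(−k_r t) = e^(−1.37×1.420) = 0.1429.
D = 10.20 × (0.7348 − 0.1429) + 2.45 × 0.1429 = 6.038 + 0.3502 = 6.388 mg/L.

D ≈ 6.39 mg/L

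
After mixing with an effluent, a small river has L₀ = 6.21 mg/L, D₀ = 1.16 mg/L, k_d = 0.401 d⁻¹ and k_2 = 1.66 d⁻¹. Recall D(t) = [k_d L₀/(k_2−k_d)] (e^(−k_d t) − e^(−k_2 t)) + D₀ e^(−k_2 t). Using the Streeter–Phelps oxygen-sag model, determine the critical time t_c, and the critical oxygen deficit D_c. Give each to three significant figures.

At the critical point dD/dt = 0, so k_d L₀ e^(−k_d t) = k_2 D. Substituting D(t) from the Streeter–Phelps equation and solving for t gives
t_c = ln[(k_2/k_d)(1 − D₀(k_2−k_d)/(k_d L₀))] / (k_2−k_d).
Here k_2−k_d = 1.259 d⁻¹ and 1 − D₀(k_2−k_d)/(k_d L₀) = 1 − 1.16×1.259/(0.401×6.21) = 0.4135, so
t_c = ln(4.140 × 0.4135) / 1.259 = 0.5376 / 1.259 = 0.4270 d.
L(t_c) = L₀ e^(−k_d t_c) = 6.21 × 0.8426 = 5.233 mg/L, and at the critical point k_2 D_c = k_d L, so D_c = (0.401/1.66) × 5.233 = 1.264 mg/L.

t_c ≈ 0.427 d; D_c ≈ 1.26 mg/L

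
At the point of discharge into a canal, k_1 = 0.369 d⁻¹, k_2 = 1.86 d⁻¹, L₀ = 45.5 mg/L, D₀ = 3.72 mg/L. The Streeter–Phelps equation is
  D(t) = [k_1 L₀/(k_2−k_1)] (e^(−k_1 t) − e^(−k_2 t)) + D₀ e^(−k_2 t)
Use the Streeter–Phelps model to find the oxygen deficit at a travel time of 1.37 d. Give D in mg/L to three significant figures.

k_1 L₀/(k_2−k_1) = 0.369×45.5/(1.86−0.369) = 16.79/1.491 = 11.26 mg/L.
e^(−k_1 t) = e^(−0.369×1.370) = 0.6032; e^(−k_2 t) = e^(−1.86×1.370) = 0.07822.
D = 11.26 × (0.6032 − 0.07822) + 3.72 × 0.07822 = 5.911 + 0.2910 = 6.202 mg/L.

D ≈ 6.20 mg/L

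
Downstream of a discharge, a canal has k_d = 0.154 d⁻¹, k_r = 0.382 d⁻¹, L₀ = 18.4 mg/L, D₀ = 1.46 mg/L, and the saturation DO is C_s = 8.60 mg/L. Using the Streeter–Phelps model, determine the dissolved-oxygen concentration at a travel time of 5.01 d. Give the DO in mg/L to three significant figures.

k_d L₀/(k_r−k_d) = 0.154×18.4/(0.382−0.154) = 2.834/0.2280 = 12.43 mg/L.
e^(−k_d t) = e^(−0.154×5.010) = 0.4623; e^(−k_r t) = e^(−0.382×5.010) = 0.1475.
D = 12.43 × (0.4623 − 0.1475) + 1.46 × 0.1475 = 3.912 + 0.2154 = 4.128 mg/L.
DO = C_s − D = 8.60 − 4.128 = 4.472 mg/L.

DO ≈ 4.47 mg/L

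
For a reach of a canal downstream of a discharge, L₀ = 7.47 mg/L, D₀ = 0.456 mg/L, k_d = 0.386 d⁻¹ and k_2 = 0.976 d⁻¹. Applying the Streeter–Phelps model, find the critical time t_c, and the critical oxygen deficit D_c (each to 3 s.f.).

With k_2/k_d = 2.528 and 1 − D₀(k_2−k_d)/(k_d L₀) = 0.9067,
t_c = ln(2.528 × 0.9067) / (0.976 − 0.386) = ln(2.293) / 0.5900 = 0.8297/0.5900 = 1.406 d.
D_c = (k_d/k_2) L₀ e^(−k_d t_c) = (0.386/0.976) × 7.47 × e^(−0.386×1.406) = 0.3955 × 7.47 × 0.5811 = 1.717 mg/L.

t_c ≈ 1.41 d; D_c ≈ 1.72 mg/L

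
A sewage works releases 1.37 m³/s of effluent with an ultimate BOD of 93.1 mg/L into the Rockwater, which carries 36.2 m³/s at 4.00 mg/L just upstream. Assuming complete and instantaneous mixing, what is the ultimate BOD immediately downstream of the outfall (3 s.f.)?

Flow-weighted mixing: C = (Q_r C_r + Q_w C_w)/(Q_r + Q_w)
= (36.2×4.00 + 1.37×93.1)/(36.2 + 1.37) = 272.3/37.57 = 7.249 mg/L.

7.25 mg/L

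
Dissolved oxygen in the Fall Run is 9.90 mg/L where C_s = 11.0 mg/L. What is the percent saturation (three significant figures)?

% saturation = C/C_s × 100 = 9.90/11.0 × 100 = 90.0 %.

90.0 % saturation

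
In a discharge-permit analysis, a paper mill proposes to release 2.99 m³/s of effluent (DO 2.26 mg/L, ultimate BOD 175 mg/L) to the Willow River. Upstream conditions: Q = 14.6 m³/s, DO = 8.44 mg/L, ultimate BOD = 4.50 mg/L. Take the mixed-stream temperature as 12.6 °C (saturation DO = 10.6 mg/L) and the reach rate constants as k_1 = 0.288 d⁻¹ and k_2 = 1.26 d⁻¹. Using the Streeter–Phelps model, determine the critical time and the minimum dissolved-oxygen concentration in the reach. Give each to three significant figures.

Mixed DO = (14.6×8.44 + 2.99×2.26)/(14.6+2.99) = 130.0/17.59 = 7.390 mg/L.
Mixed L₀ = (14.6×4.50 + 2.99×175)/(17.59) = 589.0/17.59 = 33.48 mg/L.
Initial deficit D₀ = C_s − DO₀ = 10.6 − 7.390 = 3.210 mg/L.
t_c = (1/0.9720) ln[(1.26/0.288)(1 − 3.210×0.9720/(0.288×33.48))] = 1.029 × ln(2.959) = 1.116 d.
D_c = (0.288/1.26) × 33.48 × e^(−0.288×1.116) = 0.2286 × 33.48 × 0.7251 = 5.549 mg/L.
Minimum DO = 10.6 − 5.549 = 5.051 mg/L.

t_c ≈ 1.12 d; minimum DO ≈ 5.05 mg/L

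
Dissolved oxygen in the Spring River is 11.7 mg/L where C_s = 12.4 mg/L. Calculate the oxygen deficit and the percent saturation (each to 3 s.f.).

D ≈ 0.700 mg/L; 94.4 % saturation

D = C_s − C = 12.4 − 11.7 = 0.700 mg/L.
% saturation = 11.7/12.4 × 100 = 94.4 %.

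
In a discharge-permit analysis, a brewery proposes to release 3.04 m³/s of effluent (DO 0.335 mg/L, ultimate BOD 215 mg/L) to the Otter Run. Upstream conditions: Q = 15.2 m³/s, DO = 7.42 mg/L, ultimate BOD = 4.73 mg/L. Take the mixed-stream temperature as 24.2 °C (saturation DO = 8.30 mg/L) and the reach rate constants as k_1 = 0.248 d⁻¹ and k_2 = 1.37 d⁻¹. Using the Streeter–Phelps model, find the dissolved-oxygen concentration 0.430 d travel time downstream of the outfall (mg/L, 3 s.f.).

Mixed DO = (15.2×7.42 + 3.04×0.335)/(15.2+3.04) = 113.8/18.24 = 6.239 mg/L.
Mixed L₀ = (15.2×4.73 + 3.04×215)/(18.24) = 725.5/18.24 = 39.78 mg/L.
Initial deficit D₀ = C_s − DO₀ = 8.30 − 6.239 = 2.061 mg/L.
D(0.430) = [0.248×39.78/(1.37−0.248)](e^(−0.248×0.430) − e^(−1.37×0.430)) + 2.061 e^(−1.37×0.430)
= 8.792 × (0.8988 − 0.5548) + 2.061 × 0.5548 = 4.168 mg/L.
DO = 8.30 − 4.168 = 4.132 mg/L.

DO ≈ 4.13 mg/L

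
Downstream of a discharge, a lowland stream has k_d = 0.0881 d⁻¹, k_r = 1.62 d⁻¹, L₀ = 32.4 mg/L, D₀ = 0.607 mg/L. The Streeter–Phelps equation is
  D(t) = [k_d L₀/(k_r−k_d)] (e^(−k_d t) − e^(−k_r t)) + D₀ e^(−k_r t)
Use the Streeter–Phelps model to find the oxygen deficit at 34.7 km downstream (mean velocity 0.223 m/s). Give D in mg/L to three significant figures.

Travel time t = x/v = 34.7 km / (0.223 m/s) = 34700 m / 0.223 m/s = 155600 s = 1.801 d.
k_d L₀/(k_r−k_d) = 0.0881×32.4/(1.62−0.0881) = 2.854/1.532 = 1.863 mg/L.
e^(−k_d t) = e^(−0.0881×1.801) = 0.8533; e^(−k_r t) = e^(−1.62×1.801) = 0.05406.
D = 1.863 × (0.8533 − 0.05406) + 0.607 × 0.05406 = 1.489 + 0.03282 = 1.522 mg/L.

D ≈ 1.52 mg/L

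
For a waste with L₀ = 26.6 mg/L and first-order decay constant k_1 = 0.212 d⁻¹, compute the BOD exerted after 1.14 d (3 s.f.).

y_t = L₀(1 − e^(−k_1 t)) = 26.6 × (1 − e^(−0.212×1.14))
= 26.6 × (1 − 0.7853) = 26.6 × 0.2147 = 5.711 mg/L.

y ≈ 5.71 mg/L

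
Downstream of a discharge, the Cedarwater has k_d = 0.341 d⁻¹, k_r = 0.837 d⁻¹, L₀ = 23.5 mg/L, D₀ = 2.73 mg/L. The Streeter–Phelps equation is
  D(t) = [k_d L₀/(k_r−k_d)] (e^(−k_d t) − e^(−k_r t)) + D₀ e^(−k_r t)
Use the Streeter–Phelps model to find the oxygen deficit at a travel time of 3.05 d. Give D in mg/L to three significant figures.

D ≈ 4.66 mg/L

k_d L₀/(k_r−k_d) = 0.341×23.5/(0.837−0.341) = 8.014/0.4960 = 16.16 mg/L.
e^(−k_d t) = e^(−0.341×3.050) = 0.3534; e^(−k_r t) = e^(−0.837×3.050) = 0.07786.
D = 16.16 × (0.3534 − 0.07786) + 2.73 × 0.07786 = 4.452 + 0.2126 = 4.665 mg/L.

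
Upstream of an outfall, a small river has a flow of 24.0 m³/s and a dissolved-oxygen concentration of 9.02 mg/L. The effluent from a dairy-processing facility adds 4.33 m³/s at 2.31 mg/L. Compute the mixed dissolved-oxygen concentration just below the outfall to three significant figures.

7.99 mg/L

Flow-weighted mixing: C = (Q_r C_r + Q_w C_w)/(Q_r + Q_w)
= (24.0×9.02 + 4.33×2.31)/(24.0 + 4.33) = 226.5/28.33 = 7.994 mg/L.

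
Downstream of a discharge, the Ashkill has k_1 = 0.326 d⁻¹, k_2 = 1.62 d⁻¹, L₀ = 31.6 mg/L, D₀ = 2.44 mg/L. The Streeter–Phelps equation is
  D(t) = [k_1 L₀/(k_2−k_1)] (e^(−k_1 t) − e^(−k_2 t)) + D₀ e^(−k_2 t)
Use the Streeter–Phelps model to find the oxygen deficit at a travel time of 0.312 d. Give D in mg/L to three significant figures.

D ≈ 3.86 mg/L

k_1 L₀/(k_2−k_1) = 0.326×31.6/(1.62−0.326) = 10.30/1.294 = 7.961 mg/L.
e^(−k_1 t) = e^(−0.326×0.3120) = 0.9033; e^(−k_2 t) = e^(−1.62×0.3120) = 0.6032.
D = 7.961 × (0.9033 − 0.6032) + 2.44 × 0.6032 = 2.389 + 1.472 = 3.861 mg/L.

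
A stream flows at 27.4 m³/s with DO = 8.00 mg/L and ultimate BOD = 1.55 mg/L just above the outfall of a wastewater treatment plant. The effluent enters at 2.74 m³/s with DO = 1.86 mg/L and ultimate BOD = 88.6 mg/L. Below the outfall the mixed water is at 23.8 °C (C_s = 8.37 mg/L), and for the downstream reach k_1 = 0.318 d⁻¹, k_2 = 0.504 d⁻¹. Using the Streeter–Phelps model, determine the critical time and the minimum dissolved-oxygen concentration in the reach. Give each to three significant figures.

Mixed DO = (27.4×8.00 + 2.74×1.86)/(27.4+2.74) = 224.3/30.14 = 7.442 mg/L.
Mixed L₀ = (27.4×1.55 + 2.74×88.6)/(30.14) = 285.2/30.14 = 9.464 mg/L.
Initial deficit D₀ = C_s − DO₀ = 8.37 − 7.442 = 0.9282 mg/L.
t_c = (1/0.1860) ln[(0.504/0.318)(1 − 0.9282×0.1860/(0.318×9.464))] = 5.376 × ln(1.494) = 2.158 d.
D_c = (0.318/0.504) × 9.464 × e^(−0.318×2.158) = 0.6310 × 9.464 × 0.5034 = 3.006 mg/L.
Minimum DO = 8.37 − 3.006 = 5.364 mg/L.

t_c ≈ 2.16 d; minimum DO ≈ 5.36 mg/L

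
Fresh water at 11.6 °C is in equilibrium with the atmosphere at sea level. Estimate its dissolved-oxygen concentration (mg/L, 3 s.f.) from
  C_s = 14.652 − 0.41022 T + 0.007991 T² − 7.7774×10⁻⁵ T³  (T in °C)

C_s ≈ 10.8 mg/L

C_s = 14.652 − 0.41022×11.6 + 0.007991×11.6² − 7.7774×10⁻⁵×11.6³ = 10.85 mg/L.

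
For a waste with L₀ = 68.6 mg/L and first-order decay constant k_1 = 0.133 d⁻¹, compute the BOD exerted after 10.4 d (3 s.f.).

y_t = L₀(1 − e^(−k_1 t)) = 68.6 × (1 − e^(−0.133×10.4))
= 68.6 × (1 − 0.2508) = 68.6 × 0.7492 = 51.40 mg/L.

y ≈ 51.4 mg/L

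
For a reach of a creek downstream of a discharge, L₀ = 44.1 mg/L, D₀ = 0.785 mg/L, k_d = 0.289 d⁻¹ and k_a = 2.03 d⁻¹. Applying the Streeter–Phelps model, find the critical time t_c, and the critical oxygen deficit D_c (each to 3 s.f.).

t_c = [1/(k_a−k_d)] ln[(k_a/k_d)(1 − D₀(k_a−k_d)/(k_d L₀))]
= [1/(2.03−0.289)] ln[(2.03/0.289)(1 − 0.785×1.741/(0.289×44.1))]
= (1/1.741) ln[7.024 × 0.8928] = 0.5744 × ln(6.271) = 0.5744 × 1.836 = 1.055 d.
D_c = (k_d/k_a) L₀ e^(−k_d t_c) = (0.289/2.03) × 44.1 × e^(−0.289×1.055) = 0.1424 × 44.1 × 0.7373 = 4.629 mg/L.

t_c ≈ 1.05 d; D_c ≈ 4.63 mg/L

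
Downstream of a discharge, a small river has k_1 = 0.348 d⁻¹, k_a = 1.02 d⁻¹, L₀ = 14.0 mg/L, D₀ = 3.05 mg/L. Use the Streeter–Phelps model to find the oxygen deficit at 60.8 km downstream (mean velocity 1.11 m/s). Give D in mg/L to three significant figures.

Travel time t = x/v = 60.8 km / (1.11 m/s) = 60800 m / 1.11 m/s = 54770 s = 0.6340 d.
k_1 L₀/(k_a−k_1) = 0.348×14.0/(1.02−0.348) = 4.872/0.6720 = 7.250 mg/L.
e^(−k_1 t) = e^(−0.348×0.6340) = 0.8020; e^(−k_a t) = e^(−1.02×0.6340) = 0.5238.
D = 7.250 × (0.8020 − 0.5238) + 3.05 × 0.5238 = 2.017 + 1.598 = 3.615 mg/L.

D ≈ 3.61 mg/L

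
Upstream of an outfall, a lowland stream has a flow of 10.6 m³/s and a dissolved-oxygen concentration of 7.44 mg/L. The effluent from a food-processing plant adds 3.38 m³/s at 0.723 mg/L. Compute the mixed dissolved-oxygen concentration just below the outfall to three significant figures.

Flow-weighted mixing: C = (Q_r C_r + Q_w C_w)/(Q_r + Q_w)
= (10.6×7.44 + 3.38×0.723)/(10.6 + 3.38) = 81.31/13.98 = 5.816 mg/L.

5.82 mg/L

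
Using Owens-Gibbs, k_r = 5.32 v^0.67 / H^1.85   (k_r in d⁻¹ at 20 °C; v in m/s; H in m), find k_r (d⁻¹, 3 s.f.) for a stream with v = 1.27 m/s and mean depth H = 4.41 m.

k_r ≈ 0.401 d⁻¹

k_r = 5.32 × 1.27^0.67 / 4.41^1.85 = 5.32 × 1.174 / 15.57 = 0.4011 d⁻¹.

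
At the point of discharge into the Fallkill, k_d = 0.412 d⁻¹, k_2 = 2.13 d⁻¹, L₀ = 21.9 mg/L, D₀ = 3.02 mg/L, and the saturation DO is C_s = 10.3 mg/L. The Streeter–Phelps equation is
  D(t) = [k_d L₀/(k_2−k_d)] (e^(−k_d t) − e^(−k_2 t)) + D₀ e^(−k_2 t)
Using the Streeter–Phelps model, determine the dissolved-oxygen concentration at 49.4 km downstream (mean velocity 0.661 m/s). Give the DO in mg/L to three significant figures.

DO ≈ 6.98 mg/L

Travel time t = x/v = 49.4 km / (0.661 m/s) = 49400 m / 0.661 m/s = 74740 s = 0.8650 d.
k_d L₀/(k_2−k_d) = 0.412×21.9/(2.13−0.412) = 9.023/1.718 = 5.252 mg/L.
e^(−k_d t) = e^(−0.412×0.8650) = 0.7002; e^(−k_2 t) = e^(−2.13×0.8650) = 0.1584.
D = 5.252 × (0.7002 − 0.1584) + 3.02 × 0.1584 = 2.845 + 0.4785 = 3.324 mg/L.
DO = C_s − D = 10.3 − 3.324 = 6.976 mg/L.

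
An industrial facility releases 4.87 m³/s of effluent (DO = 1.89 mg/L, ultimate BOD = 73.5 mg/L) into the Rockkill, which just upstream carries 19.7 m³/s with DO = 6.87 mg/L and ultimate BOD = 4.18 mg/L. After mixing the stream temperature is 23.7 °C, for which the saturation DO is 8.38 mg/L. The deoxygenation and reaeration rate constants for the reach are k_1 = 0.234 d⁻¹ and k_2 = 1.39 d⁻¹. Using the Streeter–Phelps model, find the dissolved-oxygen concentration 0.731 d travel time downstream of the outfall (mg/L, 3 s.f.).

Mixed DO = (19.7×6.87 + 4.87×1.89)/(19.7+4.87) = 144.5/24.57 = 5.883 mg/L.
Mixed L₀ = (19.7×4.18 + 4.87×73.5)/(24.57) = 440.3/24.57 = 17.92 mg/L.
Initial deficit D₀ = C_s − DO₀ = 8.38 − 5.883 = 2.497 mg/L.
D(0.731) = [0.234×17.92/(1.39−0.234)](e^(−0.234×0.731) − e^(−1.39×0.731)) + 2.497 e^(−1.39×0.731)
= 3.627 × (0.8428 − 0.3620) + 2.497 × 0.3620 = 2.648 mg/L.
DO = 8.38 − 2.648 = 5.732 mg/L.

DO ≈ 5.73 mg/L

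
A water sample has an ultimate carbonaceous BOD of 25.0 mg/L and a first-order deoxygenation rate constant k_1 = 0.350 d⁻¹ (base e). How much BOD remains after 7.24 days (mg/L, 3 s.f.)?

L_t = L₀ e^(−k_1 t) = 25.0 × e^(−0.350×7.24) = 25.0 × 0.07934 = 1.984 mg/L.

L ≈ 1.98 mg/L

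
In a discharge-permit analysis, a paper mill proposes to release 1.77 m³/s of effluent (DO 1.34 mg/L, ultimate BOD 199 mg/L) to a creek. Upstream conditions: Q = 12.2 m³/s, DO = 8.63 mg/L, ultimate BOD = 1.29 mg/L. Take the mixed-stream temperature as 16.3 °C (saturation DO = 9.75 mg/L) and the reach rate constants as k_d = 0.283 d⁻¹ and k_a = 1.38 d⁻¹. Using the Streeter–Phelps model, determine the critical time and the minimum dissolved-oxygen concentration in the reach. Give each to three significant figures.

Mixed DO = (12.2×8.63 + 1.77×1.34)/(12.2+1.77) = 107.7/13.97 = 7.706 mg/L.
Mixed L₀ = (12.2×1.29 + 1.77×199)/(13.97) = 368.0/13.97 = 26.34 mg/L.
Initial deficit D₀ = C_s − DO₀ = 9.75 − 7.706 = 2.044 mg/L.
t_c = (1/1.097) ln[(1.38/0.283)(1 − 2.044×1.097/(0.283×26.34))] = 0.9116 × ln(3.410) = 1.118 d.
D_c = (0.283/1.38) × 26.34 × e^(−0.283×1.118) = 0.2051 × 26.34 × 0.7287 = 3.936 mg/L.
Minimum DO = 9.75 − 3.936 = 5.814 mg/L.

t_c ≈ 1.12 d; minimum DO ≈ 5.81 mg/L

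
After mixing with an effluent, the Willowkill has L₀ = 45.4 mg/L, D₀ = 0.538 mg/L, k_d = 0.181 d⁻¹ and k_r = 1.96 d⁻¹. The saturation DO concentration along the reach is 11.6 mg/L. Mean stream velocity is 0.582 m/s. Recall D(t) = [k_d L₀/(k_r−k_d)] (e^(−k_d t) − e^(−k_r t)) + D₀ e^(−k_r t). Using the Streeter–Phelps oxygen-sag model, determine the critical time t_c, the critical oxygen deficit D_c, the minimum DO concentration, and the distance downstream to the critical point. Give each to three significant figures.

t_c ≈ 1.27 d; D_c ≈ 3.33 mg/L; min DO ≈ 8.27 mg/L; x_c ≈ 63.8 km

t_c = [1/(k_r−k_d)] ln[(k_r/k_d)(1 − D₀(k_r−k_d)/(k_d L₀))]
= [1/(1.96−0.181)] ln[(1.96/0.181)(1 − 0.538×1.779/(0.181×45.4))]
= (1/1.779) ln[10.83 × 0.8835] = 0.5621 × ln(9.567) = 0.5621 × 2.258 = 1.269 d.
L(t_c) = L₀ e^(−k_d t_c) = 45.4 × 0.7947 = 36.08 mg/L, and at the critical point k_r D_c = k_d L, so D_c = (0.181/1.96) × 36.08 = 3.332 mg/L.
Minimum DO = C_s − D_c = 11.6 − 3.332 = 8.268 mg/L.
x_c = v t_c = 0.582 m/s × 1.269 d × 86400 s/d = 63830 m ≈ 63.8 km.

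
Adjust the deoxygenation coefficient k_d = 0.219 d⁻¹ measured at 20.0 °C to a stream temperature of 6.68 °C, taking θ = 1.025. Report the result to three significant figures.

k_d(T₂) = k_d(T₁) · θ^(T₂−T₁) = 0.219 × 1.025^(6.68−20.0)
= 0.219 × 1.025^-13.3 = 0.219 × 0.7197 = 0.1576 d⁻¹.

k_d ≈ 0.158 d⁻¹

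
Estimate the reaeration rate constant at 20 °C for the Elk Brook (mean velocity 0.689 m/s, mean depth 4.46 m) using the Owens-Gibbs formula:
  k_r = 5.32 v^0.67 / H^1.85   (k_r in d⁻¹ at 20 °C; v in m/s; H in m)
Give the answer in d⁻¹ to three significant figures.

k_r = 5.32 × 0.689^0.67 / 4.46^1.85 = 5.32 × 0.7791 / 15.90 = 0.2608 d⁻¹.

k_r ≈ 0.261 d⁻¹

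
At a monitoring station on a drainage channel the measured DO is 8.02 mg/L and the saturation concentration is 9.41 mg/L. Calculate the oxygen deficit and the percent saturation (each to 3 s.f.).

D = C_s − C = 9.41 − 8.02 = 1.39 mg/L.
% saturation = 8.02/9.41 × 100 = 85.2 %.

D ≈ 1.39 mg/L; 85.2 % saturation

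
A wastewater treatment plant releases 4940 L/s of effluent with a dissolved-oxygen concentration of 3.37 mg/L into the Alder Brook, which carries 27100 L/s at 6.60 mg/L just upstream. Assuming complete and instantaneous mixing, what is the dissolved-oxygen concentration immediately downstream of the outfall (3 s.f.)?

6.10 mg/L

Flow-weighted mixing: C = (Q_r C_r + Q_w C_w)/(Q_r + Q_w)
= (27100×6.60 + 4940×3.37)/(27100 + 4940) = 195500/32040 = 6.102 mg/L.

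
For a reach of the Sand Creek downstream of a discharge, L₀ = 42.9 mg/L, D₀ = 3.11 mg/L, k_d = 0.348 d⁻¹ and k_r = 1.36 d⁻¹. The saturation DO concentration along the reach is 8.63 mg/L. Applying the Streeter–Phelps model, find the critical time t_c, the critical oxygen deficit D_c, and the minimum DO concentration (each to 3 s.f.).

At the critical point dD/dt = 0, so k_d L₀ e^(−k_d t) = k_r D. Substituting D(t) from the Streeter–Phelps equation and solving for t gives
t_c = ln[(k_r/k_d)(1 − D₀(k_r−k_d)/(k_d L₀))] / (k_r−k_d).
Here k_r−k_d = 1.012 d⁻¹ and 1 − D₀(k_r−k_d)/(k_d L₀) = 1 − 3.11×1.012/(0.348×42.9) = 0.7892, so
t_c = ln(3.908 × 0.7892) / 1.012 = 1.126 / 1.012 = 1.113 d.
D_c = (k_d/k_r) L₀ e^(−k_d t_c) = (0.348/1.36) × 42.9 × e^(−0.348×1.113) = 0.2559 × 42.9 × 0.6789 = 7.452 mg/L.
Minimum DO = C_s − D_c = 8.63 − 7.452 = 1.178 mg/L.

t_c ≈ 1.11 d; D_c ≈ 7.45 mg/L; min DO ≈ 1.18 mg/L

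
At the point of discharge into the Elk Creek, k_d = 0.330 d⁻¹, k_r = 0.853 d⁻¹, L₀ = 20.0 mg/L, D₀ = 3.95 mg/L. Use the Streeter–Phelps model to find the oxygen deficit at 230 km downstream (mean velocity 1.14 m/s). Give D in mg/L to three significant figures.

Travel time t = x/v = 230 km / (1.14 m/s) = 230000 m / 1.14 m/s = 201800 s = 2.335 d.
k_d L₀/(k_r−k_d) = 0.330×20.0/(0.853−0.330) = 6.600/0.5230 = 12.62 mg/L.
e^(−k_d t) = e^(−0.330×2.335) = 0.4627; e^(−k_r t) = e^(−0.853×2.335) = 0.1364.
D = 12.62 × (0.4627 − 0.1364) + 3.95 × 0.1364 = 4.118 + 0.5389 = 4.657 mg/L.

D ≈ 4.66 mg/L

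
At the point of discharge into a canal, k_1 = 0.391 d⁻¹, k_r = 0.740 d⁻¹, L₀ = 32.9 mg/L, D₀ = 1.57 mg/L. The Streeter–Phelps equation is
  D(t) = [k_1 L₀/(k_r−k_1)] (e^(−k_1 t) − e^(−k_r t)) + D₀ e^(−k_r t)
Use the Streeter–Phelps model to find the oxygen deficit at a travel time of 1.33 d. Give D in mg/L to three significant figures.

D ≈ 8.72 mg/L

k_1 L₀/(k_r−k_1) = 0.391×32.9/(0.740−0.391) = 12.86/0.3490 = 36.86 mg/L.
e^(−k_1 t) = e^(−0.391×1.330) = 0.5945; e^(−k_r t) = e^(−0.740×1.330) = 0.3737.
D = 36.86 × (0.5945 − 0.3737) + 1.57 × 0.3737 = 8.137 + 0.5868 = 8.724 mg/L.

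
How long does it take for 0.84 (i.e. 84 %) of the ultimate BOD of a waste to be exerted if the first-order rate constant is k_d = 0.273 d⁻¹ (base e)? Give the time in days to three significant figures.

t ≈ 6.71 d

y/L₀ = 1 − e^(−k_d t) = 0.84 ⇒ e^(−k_d t) = 0.160
t = −ln(0.160) / 0.273 = 1.833 / 0.273 = 6.713 d.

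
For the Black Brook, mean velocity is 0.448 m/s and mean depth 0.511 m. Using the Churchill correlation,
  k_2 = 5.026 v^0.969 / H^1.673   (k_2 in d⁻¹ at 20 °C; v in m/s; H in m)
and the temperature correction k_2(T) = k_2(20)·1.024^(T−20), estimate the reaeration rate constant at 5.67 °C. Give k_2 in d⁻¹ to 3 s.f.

k_2(20) = 5.026 × 0.448^0.969 / 0.511^1.673 = 5.026 × 0.4593 / 0.3252 = 7.098 d⁻¹.
k_2(5.67) = 7.098 × 1.024^(5.67−20) = 7.098 × 0.7119 = 5.053 d⁻¹.

k_2 ≈ 5.05 d⁻¹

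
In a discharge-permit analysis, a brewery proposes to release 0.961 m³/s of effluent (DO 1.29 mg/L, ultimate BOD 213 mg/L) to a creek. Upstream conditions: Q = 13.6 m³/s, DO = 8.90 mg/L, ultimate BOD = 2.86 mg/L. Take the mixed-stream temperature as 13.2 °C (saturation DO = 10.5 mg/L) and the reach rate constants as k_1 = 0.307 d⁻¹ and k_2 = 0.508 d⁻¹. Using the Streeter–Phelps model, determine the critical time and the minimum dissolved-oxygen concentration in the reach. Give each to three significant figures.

t_c ≈ 2.08 d; minimum DO ≈ 5.16 mg/L

Mixed DO = (13.6×8.90 + 0.961×1.29)/(13.6+0.961) = 122.3/14.56 = 8.398 mg/L.
Mixed L₀ = (13.6×2.86 + 0.961×213)/(14.56) = 243.6/14.56 = 16.73 mg/L.
Initial deficit D₀ = C_s − DO₀ = 10.5 − 8.398 = 2.102 mg/L.
t_c = (1/0.2010) ln[(0.508/0.307)(1 − 2.102×0.2010/(0.307×16.73))] = 4.975 × ln(1.519) = 2.078 d.
D_c = (0.307/0.508) × 16.73 × e^(−0.307×2.078) = 0.6043 × 16.73 × 0.5283 = 5.341 mg/L.
Minimum DO = 10.5 − 5.341 = 5.159 mg/L.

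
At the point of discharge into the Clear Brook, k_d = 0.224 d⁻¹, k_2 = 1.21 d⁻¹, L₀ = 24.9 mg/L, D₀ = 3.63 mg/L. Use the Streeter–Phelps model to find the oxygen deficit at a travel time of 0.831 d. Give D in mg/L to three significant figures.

k_d L₀/(k_2−k_d) = 0.224×24.9/(1.21−0.224) = 5.578/0.9860 = 5.657 mg/L.
e^(−k_d t) = e^(−0.224×0.8310) = 0.8302; e^(−k_2 t) = e^(−1.21×0.8310) = 0.3659.
D = 5.657 × (0.8302 − 0.3659) + 3.63 × 0.3659 = 2.626 + 1.328 = 3.954 mg/L.

D ≈ 3.95 mg/L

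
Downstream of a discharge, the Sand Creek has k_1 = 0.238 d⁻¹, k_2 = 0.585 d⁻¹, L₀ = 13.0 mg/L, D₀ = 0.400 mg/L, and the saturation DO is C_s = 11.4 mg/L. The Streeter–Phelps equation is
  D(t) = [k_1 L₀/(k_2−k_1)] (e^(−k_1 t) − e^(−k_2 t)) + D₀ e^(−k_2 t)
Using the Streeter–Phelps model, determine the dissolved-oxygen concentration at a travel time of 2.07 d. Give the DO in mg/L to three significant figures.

k_1 L₀/(k_2−k_1) = 0.238×13.0/(0.585−0.238) = 3.094/0.3470 = 8.916 mg/L.
e^(−k_1 t) = e^(−0.238×2.070) = 0.6110; e^(−k_2 t) = e^(−0.585×2.070) = 0.2979.
D = 8.916 × (0.6110 − 0.2979) + 0.400 × 0.2979 = 2.792 + 0.1192 = 2.911 mg/L.
DO = C_s − D = 11.4 − 2.911 = 8.489 mg/L.

DO ≈ 8.49 mg/L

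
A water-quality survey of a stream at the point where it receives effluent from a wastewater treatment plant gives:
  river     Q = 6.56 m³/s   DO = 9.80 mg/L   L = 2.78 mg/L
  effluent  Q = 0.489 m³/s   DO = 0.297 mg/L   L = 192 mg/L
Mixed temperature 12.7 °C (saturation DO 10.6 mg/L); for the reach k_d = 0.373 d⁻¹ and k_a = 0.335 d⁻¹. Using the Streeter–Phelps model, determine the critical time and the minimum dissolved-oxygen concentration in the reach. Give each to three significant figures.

Mixed DO = (6.56×9.80 + 0.489×0.297)/(6.56+0.489) = 64.43/7.049 = 9.141 mg/L.
Mixed L₀ = (6.56×2.78 + 0.489×192)/(7.049) = 112.1/7.049 = 15.91 mg/L.
Initial deficit D₀ = C_s − DO₀ = 10.6 − 9.141 = 1.459 mg/L.
t_c = (1/-0.03800) ln[(0.335/0.373)(1 − 1.459×-0.03800/(0.373×15.91))] = -26.32 × ln(0.9065) = 2.583 d.
D_c = (0.373/0.335) × 15.91 × e^(−0.373×2.583) = 1.113 × 15.91 × 0.3816 = 6.759 mg/L.
Minimum DO = 10.6 − 6.759 = 3.841 mg/L.

t_c ≈ 2.58 d; minimum DO ≈ 3.84 mg/L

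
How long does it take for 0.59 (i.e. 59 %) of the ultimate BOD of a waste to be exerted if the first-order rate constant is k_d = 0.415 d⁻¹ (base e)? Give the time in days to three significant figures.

t ≈ 2.15 d

y/L₀ = 1 − e^(−k_d t) = 0.59 ⇒ e^(−k_d t) = 0.410
t = −ln(0.410) / 0.415 = 0.8916 / 0.415 = 2.148 d.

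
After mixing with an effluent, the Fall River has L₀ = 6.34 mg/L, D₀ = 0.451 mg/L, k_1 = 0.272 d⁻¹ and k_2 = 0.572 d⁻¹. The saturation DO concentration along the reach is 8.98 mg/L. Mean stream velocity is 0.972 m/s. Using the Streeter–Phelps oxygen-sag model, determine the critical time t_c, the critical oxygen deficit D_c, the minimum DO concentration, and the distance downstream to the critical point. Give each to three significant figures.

t_c ≈ 2.21 d; D_c ≈ 1.65 mg/L; min DO ≈ 7.33 mg/L; x_c ≈ 185 km

With k_2/k_1 = 2.103 and 1 − D₀(k_2−k_1)/(k_1 L₀) = 0.9215,
t_c = ln(2.103 × 0.9215) / (0.572 − 0.272) = ln(1.938) / 0.3000 = 0.6616/0.3000 = 2.205 d.
D_c = (k_1/k_2) L₀ e^(−k_1 t_c) = (0.272/0.572) × 6.34 × e^(−0.272×2.205) = 0.4755 × 6.34 × 0.5489 = 1.655 mg/L.
Minimum DO = C_s − D_c = 8.98 − 1.655 = 7.325 mg/L.
x_c = v t_c = 0.972 m/s × 2.205 d × 86400 s/d = 185200 m ≈ 185 km.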